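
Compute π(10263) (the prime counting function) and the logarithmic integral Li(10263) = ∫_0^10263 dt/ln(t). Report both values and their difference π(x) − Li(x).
π(10263) = 1258;  Li(10263) ≈ 1274.65;  π(x) − Li(x) ≈ -16.65.

Direct count of primes ≤ 10263 gives π(10263) = 1258. Numerical evaluation of the logarithmic integral gives Li(10263) ≈ 1274.65. The difference π(x) − Li(x) ≈ -16.65 is typically negative for small/moderate x (Li(x) overestimates), though Littlewood's theorem shows this sign changes infinitely often.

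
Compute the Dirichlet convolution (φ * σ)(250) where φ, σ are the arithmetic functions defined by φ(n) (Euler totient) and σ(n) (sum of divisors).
(φ * σ)(250) = 2000

Divisors of 250: [1, 2, 5, 10, 25, 50, 125, 250]. For each d | 250:
  d = 1: φ(1) · σ(250/1) = 1 · 468 = 468
  d = 2: φ(2) · σ(250/2) = 1 · 156 = 156
  d = 5: φ(5) · σ(250/5) = 4 · 93 = 372
  d = 10: φ(10) · σ(250/10) = 4 · 31 = 124
  d = 25: φ(25) · σ(250/25) = 20 · 18 = 360
  d = 50: φ(50) · σ(250/50) = 20 · 6 = 120
  d = 125: φ(125) · σ(250/125) = 100 · 3 = 300
  d = 250: φ(250) · σ(250/250) = 100 · 1 = 100
Summing: (φ * σ)(250) = 468 + 156 + 372 + 124 + 360 + 120 + 300 + 100 = 2000.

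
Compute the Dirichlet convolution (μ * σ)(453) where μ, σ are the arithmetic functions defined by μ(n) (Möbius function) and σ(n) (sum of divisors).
(μ * σ)(453) = 453

Divisors of 453: [1, 3, 151, 453]. For each d | 453:
  d = 1: μ(1) · σ(453/1) = 1 · 608 = 608
  d = 3: μ(3) · σ(453/3) = -1 · 152 = -152
  d = 151: μ(151) · σ(453/151) = -1 · 4 = -4
  d = 453: μ(453) · σ(453/453) = 1 · 1 = 1
Summing: (μ * σ)(453) = 608 + -152 + -4 + 1 = 453.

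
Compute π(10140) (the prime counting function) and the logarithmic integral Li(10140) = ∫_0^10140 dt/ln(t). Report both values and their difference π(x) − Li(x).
π(10140) = 1244;  Li(10140) ≈ 1261.33;  π(x) − Li(x) ≈ -17.33.

Direct count of primes ≤ 10140 gives π(10140) = 1244. Numerical evaluation of the logarithmic integral gives Li(10140) ≈ 1261.33. The difference π(x) − Li(x) ≈ -17.33 is typically negative for small/moderate x (Li(x) overestimates), though Littlewood's theorem shows this sign changes infinitely often.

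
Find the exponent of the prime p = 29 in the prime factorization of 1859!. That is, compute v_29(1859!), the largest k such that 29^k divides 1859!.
v_29(1859!) = 66

Legendre's formula: v_p(n!) = Σ_{k ≥ 1} ⌊n / p^k⌋. For p = 29, n = 1859, the terms are:
  ⌊1859/29^1⌋ = ⌊1859/29⌋ = 64
  ⌊1859/29^2⌋ = ⌊1859/841⌋ = 2
(the next term ⌊1859/29^3⌋ = 0, terminating the sum). Summing: v_29(1859!) = 64 + 2 = 66.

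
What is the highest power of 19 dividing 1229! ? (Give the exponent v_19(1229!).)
v_19(1229!) = 67

Legendre's formula: v_p(n!) = Σ_{k ≥ 1} ⌊n / p^k⌋. For p = 19, n = 1229, the terms are:
  ⌊1229/19^1⌋ = ⌊1229/19⌋ = 64
  ⌊1229/19^2⌋ = ⌊1229/361⌋ = 3
(the next term ⌊1229/19^3⌋ = 0, terminating the sum). Summing: v_19(1229!) = 64 + 3 = 67.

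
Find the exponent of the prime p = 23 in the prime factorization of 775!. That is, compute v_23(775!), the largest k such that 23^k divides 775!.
v_23(775!) = 34

Legendre's formula: v_p(n!) = Σ_{k ≥ 1} ⌊n / p^k⌋. For p = 23, n = 775, the terms are:
  ⌊775/23^1⌋ = ⌊775/23⌋ = 33
  ⌊775/23^2⌋ = ⌊775/529⌋ = 1
(the next term ⌊775/23^3⌋ = 0, terminating the sum). Summing: v_23(775!) = 33 + 1 = 34.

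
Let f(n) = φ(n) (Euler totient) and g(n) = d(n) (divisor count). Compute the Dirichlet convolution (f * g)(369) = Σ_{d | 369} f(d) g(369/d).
(φ * d)(369) = 546

Divisors of 369: [1, 3, 9, 41, 123, 369]. For each d | 369:
  d = 1: φ(1) · d(369/1) = 1 · 6 = 6
  d = 3: φ(3) · d(369/3) = 2 · 4 = 8
  d = 9: φ(9) · d(369/9) = 6 · 2 = 12
  d = 41: φ(41) · d(369/41) = 40 · 3 = 120
  d = 123: φ(123) · d(369/123) = 80 · 2 = 160
  d = 369: φ(369) · d(369/369) = 240 · 1 = 240
Summing: (φ * d)(369) = 6 + 8 + 12 + 120 + 160 + 240 = 546.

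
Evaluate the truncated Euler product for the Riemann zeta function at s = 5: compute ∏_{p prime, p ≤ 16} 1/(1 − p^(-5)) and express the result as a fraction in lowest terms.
∏ = 2548391272552125/2457639696903844

The primes p ≤ 16 are [2, 3, 5, 7, 11, 13]. For each prime, (1 − 1/p^5)^(-1) = p^5 / (p^5 − 1). The product is (1 − 1/2^5)^(-1), (1 − 1/3^5)^(-1), (1 − 1/5^5)^(-1), (1 − 1/7^5)^(-1), (1 − 1/11^5)^(-1), (1 − 1/13^5)^(-1) = ∏ p^5 / (p^5 − 1) = 2548391272552125/2457639696903844.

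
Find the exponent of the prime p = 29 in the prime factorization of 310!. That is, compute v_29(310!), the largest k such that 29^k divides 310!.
v_29(310!) = 10

Legendre's formula: v_p(n!) = Σ_{k ≥ 1} ⌊n / p^k⌋. For p = 29, n = 310, the terms are:
  ⌊310/29^1⌋ = ⌊310/29⌋ = 10
(the next term ⌊310/29^2⌋ = 0, terminating the sum). Summing: v_29(310!) = 10 = 10.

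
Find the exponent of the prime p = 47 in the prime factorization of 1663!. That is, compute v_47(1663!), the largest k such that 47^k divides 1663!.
v_47(1663!) = 35

Legendre's formula: v_p(n!) = Σ_{k ≥ 1} ⌊n / p^k⌋. For p = 47, n = 1663, the terms are:
  ⌊1663/47^1⌋ = ⌊1663/47⌋ = 35
(the next term ⌊1663/47^2⌋ = 0, terminating the sum). Summing: v_47(1663!) = 35 = 35.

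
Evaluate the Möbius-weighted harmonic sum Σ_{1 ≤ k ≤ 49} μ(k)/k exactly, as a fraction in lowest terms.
Σ μ(k)/k = -12611493192339623/614889782588491410

Values of μ(k) for 1 ≤ k ≤ 49: μ(1) = 1, μ(2) = -1, μ(3) = -1, μ(5) = -1, μ(6) = 1, μ(7) = -1, μ(10) = 1, μ(11) = -1, μ(13) = -1, μ(14) = 1, μ(15) = 1, μ(17) = -1, μ(19) = -1, μ(21) = 1, μ(22) = 1, μ(23) = -1, μ(26) = 1, μ(29) = -1, μ(30) = -1, μ(31) = -1, μ(33) = 1, μ(34) = 1, μ(35) = 1, μ(37) = -1, μ(38) = 1, μ(39) = 1, μ(41) = -1, μ(42) = -1, μ(43) = -1, μ(46) = 1, μ(47) = -1, with μ = 0 on non-squarefree integers. Summing μ(k)/k for k where μ(k) ≠ 0 gives -12611493192339623/614889782588491410 ≈ -0.0205. (PNT ⟺ this sum → 0 as n → ∞.)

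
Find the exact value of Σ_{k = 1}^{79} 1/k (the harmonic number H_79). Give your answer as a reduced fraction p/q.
H_79 = 4868007055309996043055960217131137/982844219842241906412811281988800

Direct summation: H_79 = 1 + 1/2 + ... + 1/79. The least common denominator is lcm(1, ..., 79) = 32433859254793982911622772305630400; over this denominator the numerator is 32433859254793982911622772305630400 + 16216929627396991455811386152815200 + 10811286418264660970540924101876800 + 8108464813698495727905693076407600 + 6486771850958796582324554461126080 + 5405643209132330485270462050938400 + 4633408464970568987374681757947200 + 4054232406849247863952846538203800 + 3603762139421553656846974700625600 + 3243385925479398291162277230563040 + 2948532659526725719238433845966400 + 2702821604566165242635231025469200 + 2494912250368767916278674792740800 + 2316704232485284493687340878973600 + 2162257283652932194108184820375360 + 2027116203424623931976423269101900 + 1907874073811410759507221900331200 + 1801881069710776828423487350312800 + 1707045223936525416401198542401600 + 1621692962739699145581138615281520 + 1544469488323522995791560585982400 + 1474266329763362859619216922983200 + 1410167793686694909200990100244800 + 1351410802283082621317615512734600 + 1297354370191759316464910892225216 + 1247456125184383958139337396370400 + 1201254046473851218948991566875200 + 1158352116242642246843670439486800 + 1118408939820482169366302493297600 + 1081128641826466097054092410187680 + 1046253524348192997149121687278400 + 1013558101712311965988211634550950 + 982844219842241906412811281988800 + 953937036905705379753610950165600 + 926681692994113797474936351589440 + 900940534855388414211743675156400 + 876590790670107646260074927179200 + 853522611968262708200599271200800 + 831637416789589305426224930913600 + 810846481369849572790569307640760 + 791069737921804461259092007454400 + 772234744161761497895780292991200 + 754275796623115881665645867572800 + 737133164881681429809608461491600 + 720752427884310731369394940125120 + 705083896843347454600495050122400 + 690082111804127295991973878843200 + 675705401141541310658807756367300 + 661915494995795569624954536849600 + 648677185095879658232455446112608 + 635958024603803586502407300110400 + 623728062592191979069668698185200 + 611959608581018545502316458596800 + 600627023236925609474495783437600 + 589706531905345143847686769193280 + 579176058121321123421835219743400 + 569015074645508472133732847467200 + 559204469910241084683151246648800 + 549726428047355642569877496705600 + 540564320913233048527046205093840 + 531702610734327588715127414846400 + 523126762174096498574560843639200 + 514823162774507665263853528660800 + 506779050856155982994105817275475 + 498982450073753583255734958548160 + 491422109921120953206405640994400 + 484087451564089297188399586651200 + 476968518452852689876805475082800 + 470055931228898303066996700081600 + 463340846497056898737468175794720 + 456814919081605393121447497262400 + 450470267427694207105871837578200 + 444299441846492916597572223364800 + 438295395335053823130037463589600 + 432451456730586438821636964075072 + 426761305984131354100299635600400 + 421218951360960817034061977995200 + 415818708394794652713112465456800 + 410555180440430163438262940577600 = 160644232825229869420846687165327521, so H_79 = 160644232825229869420846687165327521/32433859254793982911622772305630400; reducing by gcd(160644232825229869420846687165327521, 32433859254793982911622772305630400) = 33 gives 4868007055309996043055960217131137/982844219842241906412811281988800 ≈ 4.95298. (The PNT-adjacent estimate ln(79) + γ ≈ 4.94666 matches within O(1/n).)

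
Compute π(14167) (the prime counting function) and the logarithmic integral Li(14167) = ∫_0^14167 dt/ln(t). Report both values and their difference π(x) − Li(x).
π(14167) = 1667;  Li(14167) ≈ 1689.74;  π(x) − Li(x) ≈ -22.74.

Direct count of primes ≤ 14167 gives π(14167) = 1667. Numerical evaluation of the logarithmic integral gives Li(14167) ≈ 1689.74. The difference π(x) − Li(x) ≈ -22.74 is typically negative for small/moderate x (Li(x) overestimates), though Littlewood's theorem shows this sign changes infinitely often.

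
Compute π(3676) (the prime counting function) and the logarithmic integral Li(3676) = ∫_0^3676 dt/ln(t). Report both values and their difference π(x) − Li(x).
π(3676) = 513;  Li(3676) ≈ 526.10;  π(x) − Li(x) ≈ -13.10.

Direct count of primes ≤ 3676 gives π(3676) = 513. Numerical evaluation of the logarithmic integral gives Li(3676) ≈ 526.10. The difference π(x) − Li(x) ≈ -13.10 is typically negative for small/moderate x (Li(x) overestimates), though Littlewood's theorem shows this sign changes infinitely often.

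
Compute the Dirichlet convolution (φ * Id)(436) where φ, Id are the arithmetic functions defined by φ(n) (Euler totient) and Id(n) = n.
(φ * Id)(436) = 1736

Divisors of 436: [1, 2, 4, 109, 218, 436]. For each d | 436:
  d = 1: φ(1) · Id(436/1) = 1 · 436 = 436
  d = 2: φ(2) · Id(436/2) = 1 · 218 = 218
  d = 4: φ(4) · Id(436/4) = 2 · 109 = 218
  d = 109: φ(109) · Id(436/109) = 108 · 4 = 432
  d = 218: φ(218) · Id(436/218) = 108 · 2 = 216
  d = 436: φ(436) · Id(436/436) = 216 · 1 = 216
Summing: (φ * Id)(436) = 436 + 218 + 218 + 432 + 216 + 216 = 1736.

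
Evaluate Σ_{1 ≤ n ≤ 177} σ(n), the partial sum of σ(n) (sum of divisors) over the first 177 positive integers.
Σ_{n ≤ 177} σ(n) = 25824

Compute σ(n) for each 1 ≤ n ≤ 177: σ(1) = 1, σ(2) = 3, σ(3) = 4, σ(4) = 7, σ(5) = 6, σ(6) = 12, σ(7) = 8, σ(8) = 15, σ(9) = 13, σ(10) = 18, σ(11) = 12, σ(12) = 28, σ(13) = 14, σ(14) = 24, σ(15) = 24, σ(16) = 31, σ(17) = 18, σ(18) = 39, σ(19) = 20, σ(20) = 42, σ(21) = 32, σ(22) = 36, σ(23) = 24, σ(24) = 60, σ(25) = 31, σ(26) = 42, σ(27) = 40, σ(28) = 56, σ(29) = 30, σ(30) = 72, σ(31) = 32, σ(32) = 63, σ(33) = 48, σ(34) = 54, σ(35) = 48, σ(36) = 91, σ(37) = 38, σ(38) = 60, σ(39) = 56, σ(40) = 90, σ(41) = 42, σ(42) = 96, σ(43) = 44, σ(44) = 84, σ(45) = 78, σ(46) = 72, σ(47) = 48, σ(48) = 124, σ(49) = 57, σ(50) = 93, σ(51) = 72, σ(52) = 98, σ(53) = 54, σ(54) = 120, σ(55) = 72, σ(56) = 120, σ(57) = 80, σ(58) = 90, σ(59) = 60, σ(60) = 168, σ(61) = 62, σ(62) = 96, σ(63) = 104, σ(64) = 127, σ(65) = 84, σ(66) = 144, σ(67) = 68, σ(68) = 126, σ(69) = 96, σ(70) = 144, σ(71) = 72, σ(72) = 195, σ(73) = 74, σ(74) = 114, σ(75) = 124, σ(76) = 140, σ(77) = 96, σ(78) = 168, σ(79) = 80, σ(80) = 186, σ(81) = 121, σ(82) = 126, σ(83) = 84, σ(84) = 224, σ(85) = 108, σ(86) = 132, σ(87) = 120, σ(88) = 180, σ(89) = 90, σ(90) = 234, σ(91) = 112, σ(92) = 168, σ(93) = 128, σ(94) = 144, σ(95) = 120, σ(96) = 252, σ(97) = 98, σ(98) = 171, σ(99) = 156, σ(100) = 217, σ(101) = 102, σ(102) = 216, σ(103) = 104, σ(104) = 210, σ(105) = 192, σ(106) = 162, σ(107) = 108, σ(108) = 280, σ(109) = 110, σ(110) = 216, σ(111) = 152, σ(112) = 248, σ(113) = 114, σ(114) = 240, σ(115) = 144, σ(116) = 210, σ(117) = 182, σ(118) = 180, σ(119) = 144, σ(120) = 360, σ(121) = 133, σ(122) = 186, σ(123) = 168, σ(124) = 224, σ(125) = 156, σ(126) = 312, σ(127) = 128, σ(128) = 255, σ(129) = 176, σ(130) = 252, σ(131) = 132, σ(132) = 336, σ(133) = 160, σ(134) = 204, σ(135) = 240, σ(136) = 270, σ(137) = 138, σ(138) = 288, σ(139) = 140, σ(140) = 336, σ(141) = 192, σ(142) = 216, σ(143) = 168, σ(144) = 403, σ(145) = 180, σ(146) = 222, σ(147) = 228, σ(148) = 266, σ(149) = 150, σ(150) = 372, σ(151) = 152, σ(152) = 300, σ(153) = 234, σ(154) = 288, σ(155) = 192, σ(156) = 392, σ(157) = 158, σ(158) = 240, σ(159) = 216, σ(160) = 378, σ(161) = 192, σ(162) = 363, σ(163) = 164, σ(164) = 294, σ(165) = 288, σ(166) = 252, σ(167) = 168, σ(168) = 480, σ(169) = 183, σ(170) = 324, σ(171) = 260, σ(172) = 308, σ(173) = 174, σ(174) = 360, σ(175) = 248, σ(176) = 372, σ(177) = 240. Summing all 177 values: 25824. (Average order: Σ_{n ≤ x} σ(n) ~ (π²/12) x². For x = 177, (π²/12)·177² ≈ 25767.07.)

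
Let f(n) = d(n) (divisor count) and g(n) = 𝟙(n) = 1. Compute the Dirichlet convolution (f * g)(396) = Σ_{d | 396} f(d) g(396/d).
(d * 𝟙)(396) = 108

Divisors of 396: [1, 2, 3, 4, 6, 9, 11, 12, 18, 22, 33, 36, 44, 66, 99, 132, 198, 396]. For each d | 396:
  d = 1: d(1) · 𝟙(396/1) = 1 · 1 = 1
  d = 2: d(2) · 𝟙(396/2) = 2 · 1 = 2
  d = 3: d(3) · 𝟙(396/3) = 2 · 1 = 2
  d = 4: d(4) · 𝟙(396/4) = 3 · 1 = 3
  d = 6: d(6) · 𝟙(396/6) = 4 · 1 = 4
  d = 9: d(9) · 𝟙(396/9) = 3 · 1 = 3
  d = 11: d(11) · 𝟙(396/11) = 2 · 1 = 2
  d = 12: d(12) · 𝟙(396/12) = 6 · 1 = 6
  d = 18: d(18) · 𝟙(396/18) = 6 · 1 = 6
  d = 22: d(22) · 𝟙(396/22) = 4 · 1 = 4
  d = 33: d(33) · 𝟙(396/33) = 4 · 1 = 4
  d = 36: d(36) · 𝟙(396/36) = 9 · 1 = 9
  d = 44: d(44) · 𝟙(396/44) = 6 · 1 = 6
  d = 66: d(66) · 𝟙(396/66) = 8 · 1 = 8
  d = 99: d(99) · 𝟙(396/99) = 6 · 1 = 6
  d = 132: d(132) · 𝟙(396/132) = 12 · 1 = 12
  d = 198: d(198) · 𝟙(396/198) = 12 · 1 = 12
  d = 396: d(396) · 𝟙(396/396) = 18 · 1 = 18
Summing: (d * 𝟙)(396) = 1 + 2 + 2 + 3 + 4 + 3 + 2 + 6 + 6 + 4 + 4 + 9 + 6 + 8 + 6 + 12 + 12 + 18 = 108.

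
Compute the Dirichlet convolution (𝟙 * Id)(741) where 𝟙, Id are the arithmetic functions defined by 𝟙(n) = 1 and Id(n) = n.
(𝟙 * Id)(741) = 1120

Divisors of 741: [1, 3, 13, 19, 39, 57, 247, 741]. For each d | 741:
  d = 1: 𝟙(1) · Id(741/1) = 1 · 741 = 741
  d = 3: 𝟙(3) · Id(741/3) = 1 · 247 = 247
  d = 13: 𝟙(13) · Id(741/13) = 1 · 57 = 57
  d = 19: 𝟙(19) · Id(741/19) = 1 · 39 = 39
  d = 39: 𝟙(39) · Id(741/39) = 1 · 19 = 19
  d = 57: 𝟙(57) · Id(741/57) = 1 · 13 = 13
  d = 247: 𝟙(247) · Id(741/247) = 1 · 3 = 3
  d = 741: 𝟙(741) · Id(741/741) = 1 · 1 = 1
Summing: (𝟙 * Id)(741) = 741 + 247 + 57 + 39 + 19 + 13 + 3 + 1 = 1120.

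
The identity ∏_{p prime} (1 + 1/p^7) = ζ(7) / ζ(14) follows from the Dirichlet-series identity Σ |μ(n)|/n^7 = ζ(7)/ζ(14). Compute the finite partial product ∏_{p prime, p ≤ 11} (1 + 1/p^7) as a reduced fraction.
∏ = 102398715604311407906/101557061298054140625

The primes p ≤ 11 are [2, 3, 5, 7, 11]. For each, (1 + 1/p^7) = (p^7 + 1)/p^7. Multiplying these fractions over p ∈ [2, 3, 5, 7, 11] gives 102398715604311407906/101557061298054140625. (In the limit P → ∞ this tends to ζ(7)/ζ(14).)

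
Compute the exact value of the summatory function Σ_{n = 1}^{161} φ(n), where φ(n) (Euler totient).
Σ_{n ≤ 161} φ(n) = 7938

Compute φ(n) for each 1 ≤ n ≤ 161: φ(1) = 1, φ(2) = 1, φ(3) = 2, φ(4) = 2, φ(5) = 4, φ(6) = 2, φ(7) = 6, φ(8) = 4, φ(9) = 6, φ(10) = 4, φ(11) = 10, φ(12) = 4, φ(13) = 12, φ(14) = 6, φ(15) = 8, φ(16) = 8, φ(17) = 16, φ(18) = 6, φ(19) = 18, φ(20) = 8, φ(21) = 12, φ(22) = 10, φ(23) = 22, φ(24) = 8, φ(25) = 20, φ(26) = 12, φ(27) = 18, φ(28) = 12, φ(29) = 28, φ(30) = 8, φ(31) = 30, φ(32) = 16, φ(33) = 20, φ(34) = 16, φ(35) = 24, φ(36) = 12, φ(37) = 36, φ(38) = 18, φ(39) = 24, φ(40) = 16, φ(41) = 40, φ(42) = 12, φ(43) = 42, φ(44) = 20, φ(45) = 24, φ(46) = 22, φ(47) = 46, φ(48) = 16, φ(49) = 42, φ(50) = 20, φ(51) = 32, φ(52) = 24, φ(53) = 52, φ(54) = 18, φ(55) = 40, φ(56) = 24, φ(57) = 36, φ(58) = 28, φ(59) = 58, φ(60) = 16, φ(61) = 60, φ(62) = 30, φ(63) = 36, φ(64) = 32, φ(65) = 48, φ(66) = 20, φ(67) = 66, φ(68) = 32, φ(69) = 44, φ(70) = 24, φ(71) = 70, φ(72) = 24, φ(73) = 72, φ(74) = 36, φ(75) = 40, φ(76) = 36, φ(77) = 60, φ(78) = 24, φ(79) = 78, φ(80) = 32, φ(81) = 54, φ(82) = 40, φ(83) = 82, φ(84) = 24, φ(85) = 64, φ(86) = 42, φ(87) = 56, φ(88) = 40, φ(89) = 88, φ(90) = 24, φ(91) = 72, φ(92) = 44, φ(93) = 60, φ(94) = 46, φ(95) = 72, φ(96) = 32, φ(97) = 96, φ(98) = 42, φ(99) = 60, φ(100) = 40, φ(101) = 100, φ(102) = 32, φ(103) = 102, φ(104) = 48, φ(105) = 48, φ(106) = 52, φ(107) = 106, φ(108) = 36, φ(109) = 108, φ(110) = 40, φ(111) = 72, φ(112) = 48, φ(113) = 112, φ(114) = 36, φ(115) = 88, φ(116) = 56, φ(117) = 72, φ(118) = 58, φ(119) = 96, φ(120) = 32, φ(121) = 110, φ(122) = 60, φ(123) = 80, φ(124) = 60, φ(125) = 100, φ(126) = 36, φ(127) = 126, φ(128) = 64, φ(129) = 84, φ(130) = 48, φ(131) = 130, φ(132) = 40, φ(133) = 108, φ(134) = 66, φ(135) = 72, φ(136) = 64, φ(137) = 136, φ(138) = 44, φ(139) = 138, φ(140) = 48, φ(141) = 92, φ(142) = 70, φ(143) = 120, φ(144) = 48, φ(145) = 112, φ(146) = 72, φ(147) = 84, φ(148) = 72, φ(149) = 148, φ(150) = 40, φ(151) = 150, φ(152) = 72, φ(153) = 96, φ(154) = 60, φ(155) = 120, φ(156) = 48, φ(157) = 156, φ(158) = 78, φ(159) = 104, φ(160) = 64, φ(161) = 132. Summing all 161 values: 7938. (Average order: Σ_{n ≤ x} φ(n) ~ (3/π²) x². For x = 161, (3/π²)·161² ≈ 7879.04.)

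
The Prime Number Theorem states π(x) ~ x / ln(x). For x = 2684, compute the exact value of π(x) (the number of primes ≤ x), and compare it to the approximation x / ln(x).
π(2684) = 389;  x/ln(x) ≈ 339.96;  relative error ≈ 12.61%.

Directly count primes up to 2684: π(2684) = 389. The PNT approximation gives 2684/ln(2684) ≈ 2684/7.89506 ≈ 339.96. Relative error (π(x) − x/ln(x)) / π(x) ≈ 12.61%; the approximation is known to undercount slightly (Li(x) is a better estimate).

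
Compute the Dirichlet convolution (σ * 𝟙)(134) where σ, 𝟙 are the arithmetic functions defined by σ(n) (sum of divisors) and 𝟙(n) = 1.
(σ * 𝟙)(134) = 276

Divisors of 134: [1, 2, 67, 134]. For each d | 134:
  d = 1: σ(1) · 𝟙(134/1) = 1 · 1 = 1
  d = 2: σ(2) · 𝟙(134/2) = 3 · 1 = 3
  d = 67: σ(67) · 𝟙(134/67) = 68 · 1 = 68
  d = 134: σ(134) · 𝟙(134/134) = 204 · 1 = 204
Summing: (σ * 𝟙)(134) = 1 + 3 + 68 + 204 = 276.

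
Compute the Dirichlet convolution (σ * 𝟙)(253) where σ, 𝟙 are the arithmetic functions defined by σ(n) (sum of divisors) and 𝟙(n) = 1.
(σ * 𝟙)(253) = 325

Divisors of 253: [1, 11, 23, 253]. For each d | 253:
  d = 1: σ(1) · 𝟙(253/1) = 1 · 1 = 1
  d = 11: σ(11) · 𝟙(253/11) = 12 · 1 = 12
  d = 23: σ(23) · 𝟙(253/23) = 24 · 1 = 24
  d = 253: σ(253) · 𝟙(253/253) = 288 · 1 = 288
Summing: (σ * 𝟙)(253) = 1 + 12 + 24 + 288 = 325.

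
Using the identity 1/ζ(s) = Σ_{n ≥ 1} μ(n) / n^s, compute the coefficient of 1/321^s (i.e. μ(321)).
μ(321) = 1

Factor n = 321 = 3 · 107. μ(n) = 0 if any exponent ≥ 2 (not squarefree); otherwise μ(n) = (−1)^{ω(n)} where ω(n) is the number of distinct prime factors. Applying: μ(321) = 1.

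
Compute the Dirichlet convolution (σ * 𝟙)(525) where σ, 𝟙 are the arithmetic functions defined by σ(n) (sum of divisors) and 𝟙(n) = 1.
(σ * 𝟙)(525) = 1710

Divisors of 525: [1, 3, 5, 7, 15, 21, 25, 35, 75, 105, 175, 525]. For each d | 525:
  d = 1: σ(1) · 𝟙(525/1) = 1 · 1 = 1
  d = 3: σ(3) · 𝟙(525/3) = 4 · 1 = 4
  d = 5: σ(5) · 𝟙(525/5) = 6 · 1 = 6
  d = 7: σ(7) · 𝟙(525/7) = 8 · 1 = 8
  d = 15: σ(15) · 𝟙(525/15) = 24 · 1 = 24
  d = 21: σ(21) · 𝟙(525/21) = 32 · 1 = 32
  d = 25: σ(25) · 𝟙(525/25) = 31 · 1 = 31
  d = 35: σ(35) · 𝟙(525/35) = 48 · 1 = 48
  d = 75: σ(75) · 𝟙(525/75) = 124 · 1 = 124
  d = 105: σ(105) · 𝟙(525/105) = 192 · 1 = 192
  d = 175: σ(175) · 𝟙(525/175) = 248 · 1 = 248
  d = 525: σ(525) · 𝟙(525/525) = 992 · 1 = 992
Summing: (σ * 𝟙)(525) = 1 + 4 + 6 + 8 + 24 + 32 + 31 + 48 + 124 + 192 + 248 + 992 = 1710.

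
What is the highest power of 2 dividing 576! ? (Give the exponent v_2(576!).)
v_2(576!) = 574

Legendre's formula: v_p(n!) = Σ_{k ≥ 1} ⌊n / p^k⌋. For p = 2, n = 576, the terms are:
  ⌊576/2^1⌋ = ⌊576/2⌋ = 288
  ⌊576/2^2⌋ = ⌊576/4⌋ = 144
  ⌊576/2^3⌋ = ⌊576/8⌋ = 72
  ⌊576/2^4⌋ = ⌊576/16⌋ = 36
  ⌊576/2^5⌋ = ⌊576/32⌋ = 18
  ⌊576/2^6⌋ = ⌊576/64⌋ = 9
  ⌊576/2^7⌋ = ⌊576/128⌋ = 4
  ⌊576/2^8⌋ = ⌊576/256⌋ = 2
  ⌊576/2^9⌋ = ⌊576/512⌋ = 1
(the next term ⌊576/2^10⌋ = 0, terminating the sum). Summing: v_2(576!) = 288 + 144 + 72 + 36 + 18 + 9 + 4 + 2 + 1 = 574.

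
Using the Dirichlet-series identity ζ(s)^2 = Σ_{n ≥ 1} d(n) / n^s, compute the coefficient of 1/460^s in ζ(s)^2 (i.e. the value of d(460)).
d(460) = 12

ζ(s)^2 = (Σ 1/m^s)(Σ 1/k^s). The coefficient of 1/n^s in the product is the number of ordered pairs (m, k) with mk = n, which equals d(n). For n = 460, divisors are [1, 2, 4, 5, 10, 20, 23, 46, 92, 115, 230, 460], so d(460) = 12.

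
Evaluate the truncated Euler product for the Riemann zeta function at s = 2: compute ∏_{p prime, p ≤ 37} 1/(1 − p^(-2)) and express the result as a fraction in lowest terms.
∏ = 5974606913975783369/3652034743605657600

The primes p ≤ 37 are [2, 3, 5, 7, 11, 13, 17, 19, 23, 29, 31, 37]. For each prime, (1 − 1/p^2)^(-1) = p^2 / (p^2 − 1). The product is (1 − 1/2^2)^(-1), (1 − 1/3^2)^(-1), (1 − 1/5^2)^(-1), (1 − 1/7^2)^(-1), (1 − 1/11^2)^(-1), (1 − 1/13^2)^(-1), (1 − 1/17^2)^(-1), (1 − 1/19^2)^(-1), (1 − 1/23^2)^(-1), (1 − 1/29^2)^(-1), (1 − 1/31^2)^(-1), (1 − 1/37^2)^(-1) = ∏ p^2 / (p^2 − 1) = 5974606913975783369/3652034743605657600.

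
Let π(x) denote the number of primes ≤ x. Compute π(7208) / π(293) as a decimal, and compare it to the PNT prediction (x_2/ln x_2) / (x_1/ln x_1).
π(7208)/π(293) = 920/62 ≈ 14.8387;  PNT prediction ≈ 15.7308.

π(293) = 62 and π(7208) = 920, so π(7208)/π(293) ≈ 14.8387. The PNT-predicted ratio is (7208/ln(7208)) / (293/ln(293)) ≈ 15.7308. The two agree to within a few percent, as expected.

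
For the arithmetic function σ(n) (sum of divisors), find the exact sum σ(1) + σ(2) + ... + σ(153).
Σ_{n ≤ 153} σ(n) = 19290

Compute σ(n) for each 1 ≤ n ≤ 153: σ(1) = 1, σ(2) = 3, σ(3) = 4, σ(4) = 7, σ(5) = 6, σ(6) = 12, σ(7) = 8, σ(8) = 15, σ(9) = 13, σ(10) = 18, σ(11) = 12, σ(12) = 28, σ(13) = 14, σ(14) = 24, σ(15) = 24, σ(16) = 31, σ(17) = 18, σ(18) = 39, σ(19) = 20, σ(20) = 42, σ(21) = 32, σ(22) = 36, σ(23) = 24, σ(24) = 60, σ(25) = 31, σ(26) = 42, σ(27) = 40, σ(28) = 56, σ(29) = 30, σ(30) = 72, σ(31) = 32, σ(32) = 63, σ(33) = 48, σ(34) = 54, σ(35) = 48, σ(36) = 91, σ(37) = 38, σ(38) = 60, σ(39) = 56, σ(40) = 90, σ(41) = 42, σ(42) = 96, σ(43) = 44, σ(44) = 84, σ(45) = 78, σ(46) = 72, σ(47) = 48, σ(48) = 124, σ(49) = 57, σ(50) = 93, σ(51) = 72, σ(52) = 98, σ(53) = 54, σ(54) = 120, σ(55) = 72, σ(56) = 120, σ(57) = 80, σ(58) = 90, σ(59) = 60, σ(60) = 168, σ(61) = 62, σ(62) = 96, σ(63) = 104, σ(64) = 127, σ(65) = 84, σ(66) = 144, σ(67) = 68, σ(68) = 126, σ(69) = 96, σ(70) = 144, σ(71) = 72, σ(72) = 195, σ(73) = 74, σ(74) = 114, σ(75) = 124, σ(76) = 140, σ(77) = 96, σ(78) = 168, σ(79) = 80, σ(80) = 186, σ(81) = 121, σ(82) = 126, σ(83) = 84, σ(84) = 224, σ(85) = 108, σ(86) = 132, σ(87) = 120, σ(88) = 180, σ(89) = 90, σ(90) = 234, σ(91) = 112, σ(92) = 168, σ(93) = 128, σ(94) = 144, σ(95) = 120, σ(96) = 252, σ(97) = 98, σ(98) = 171, σ(99) = 156, σ(100) = 217, σ(101) = 102, σ(102) = 216, σ(103) = 104, σ(104) = 210, σ(105) = 192, σ(106) = 162, σ(107) = 108, σ(108) = 280, σ(109) = 110, σ(110) = 216, σ(111) = 152, σ(112) = 248, σ(113) = 114, σ(114) = 240, σ(115) = 144, σ(116) = 210, σ(117) = 182, σ(118) = 180, σ(119) = 144, σ(120) = 360, σ(121) = 133, σ(122) = 186, σ(123) = 168, σ(124) = 224, σ(125) = 156, σ(126) = 312, σ(127) = 128, σ(128) = 255, σ(129) = 176, σ(130) = 252, σ(131) = 132, σ(132) = 336, σ(133) = 160, σ(134) = 204, σ(135) = 240, σ(136) = 270, σ(137) = 138, σ(138) = 288, σ(139) = 140, σ(140) = 336, σ(141) = 192, σ(142) = 216, σ(143) = 168, σ(144) = 403, σ(145) = 180, σ(146) = 222, σ(147) = 228, σ(148) = 266, σ(149) = 150, σ(150) = 372, σ(151) = 152, σ(152) = 300, σ(153) = 234. Summing all 153 values: 19290. (Average order: Σ_{n ≤ x} σ(n) ~ (π²/12) x². For x = 153, (π²/12)·153² ≈ 19253.13.)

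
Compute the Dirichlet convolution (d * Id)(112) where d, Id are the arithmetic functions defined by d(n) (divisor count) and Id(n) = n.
(d * Id)(112) = 513

Divisors of 112: [1, 2, 4, 7, 8, 14, 16, 28, 56, 112]. For each d | 112:
  d = 1: d(1) · Id(112/1) = 1 · 112 = 112
  d = 2: d(2) · Id(112/2) = 2 · 56 = 112
  d = 4: d(4) · Id(112/4) = 3 · 28 = 84
  d = 7: d(7) · Id(112/7) = 2 · 16 = 32
  d = 8: d(8) · Id(112/8) = 4 · 14 = 56
  d = 14: d(14) · Id(112/14) = 4 · 8 = 32
  d = 16: d(16) · Id(112/16) = 5 · 7 = 35
  d = 28: d(28) · Id(112/28) = 6 · 4 = 24
  d = 56: d(56) · Id(112/56) = 8 · 2 = 16
  d = 112: d(112) · Id(112/112) = 10 · 1 = 10
Summing: (d * Id)(112) = 112 + 112 + 84 + 32 + 56 + 32 + 35 + 24 + 16 + 10 = 513.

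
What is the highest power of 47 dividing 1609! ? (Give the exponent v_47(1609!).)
v_47(1609!) = 34

Legendre's formula: v_p(n!) = Σ_{k ≥ 1} ⌊n / p^k⌋. For p = 47, n = 1609, the terms are:
  ⌊1609/47^1⌋ = ⌊1609/47⌋ = 34
(the next term ⌊1609/47^2⌋ = 0, terminating the sum). Summing: v_47(1609!) = 34 = 34.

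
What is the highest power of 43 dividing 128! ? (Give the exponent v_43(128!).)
v_43(128!) = 2

Legendre's formula: v_p(n!) = Σ_{k ≥ 1} ⌊n / p^k⌋. For p = 43, n = 128, the terms are:
  ⌊128/43^1⌋ = ⌊128/43⌋ = 2
(the next term ⌊128/43^2⌋ = 0, terminating the sum). Summing: v_43(128!) = 2 = 2.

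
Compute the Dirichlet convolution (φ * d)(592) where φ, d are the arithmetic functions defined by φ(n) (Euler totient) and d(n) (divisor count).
(φ * d)(592) = 1178

Divisors of 592: [1, 2, 4, 8, 16, 37, 74, 148, 296, 592]. For each d | 592:
  d = 1: φ(1) · d(592/1) = 1 · 10 = 10
  d = 2: φ(2) · d(592/2) = 1 · 8 = 8
  d = 4: φ(4) · d(592/4) = 2 · 6 = 12
  d = 8: φ(8) · d(592/8) = 4 · 4 = 16
  d = 16: φ(16) · d(592/16) = 8 · 2 = 16
  d = 37: φ(37) · d(592/37) = 36 · 5 = 180
  d = 74: φ(74) · d(592/74) = 36 · 4 = 144
  d = 148: φ(148) · d(592/148) = 72 · 3 = 216
  d = 296: φ(296) · d(592/296) = 144 · 2 = 288
  d = 592: φ(592) · d(592/592) = 288 · 1 = 288
Summing: (φ * d)(592) = 10 + 8 + 12 + 16 + 16 + 180 + 144 + 216 + 288 + 288 = 1178.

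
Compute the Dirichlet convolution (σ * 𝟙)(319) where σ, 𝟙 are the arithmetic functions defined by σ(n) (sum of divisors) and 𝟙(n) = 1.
(σ * 𝟙)(319) = 403

Divisors of 319: [1, 11, 29, 319]. For each d | 319:
  d = 1: σ(1) · 𝟙(319/1) = 1 · 1 = 1
  d = 11: σ(11) · 𝟙(319/11) = 12 · 1 = 12
  d = 29: σ(29) · 𝟙(319/29) = 30 · 1 = 30
  d = 319: σ(319) · 𝟙(319/319) = 360 · 1 = 360
Summing: (σ * 𝟙)(319) = 1 + 12 + 30 + 360 = 403.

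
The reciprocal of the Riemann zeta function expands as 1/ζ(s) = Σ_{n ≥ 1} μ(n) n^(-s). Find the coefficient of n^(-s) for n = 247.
μ(247) = 1

Factor n = 247 = 13 · 19. μ(n) = 0 if any exponent ≥ 2 (not squarefree); otherwise μ(n) = (−1)^{ω(n)} where ω(n) is the number of distinct prime factors. Applying: μ(247) = 1.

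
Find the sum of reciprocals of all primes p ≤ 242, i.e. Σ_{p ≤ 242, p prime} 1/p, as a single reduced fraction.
Σ 1/p = 506873196134241441348690763593294873492730445394823722837469097176314709804649267964680634478659521/256041159035492609053110100510385311995538591998443060216114576417920917800321526504084465112487730

π(242) = 53, so the primes ≤ 242 are [2, 3, 5, 7, 11, 13, 17, 19, 23, 29, 31, 37, 41, 43, 47, 53, 59, 61, 67, 71, 73, 79, 83, 89, 97, 101, 103, 107, 109, 113, 127, 131, 137, 139, 149, 151, 157, 163, 167, 173, 179, 181, 191, 193, 197, 199, 211, 223, 227, 229, 233, 239, 241]. Summing 1/p over these primes: 506873196134241441348690763593294873492730445394823722837469097176314709804649267964680634478659521/256041159035492609053110100510385311995538591998443060216114576417920917800321526504084465112487730 ≈ 1.9797. Mertens estimate ln ln(242) + 0.2615 ≈ 1.9642.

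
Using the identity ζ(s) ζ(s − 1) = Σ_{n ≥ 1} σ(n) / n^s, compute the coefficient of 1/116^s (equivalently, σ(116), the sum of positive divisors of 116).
σ(116) = 210

In the product (Σ m^0/m^s)(Σ k / k^s) = Σ (Σ_{d | n} d) / n^s, the coefficient of 1/n^s is σ(n) = Σ_{d | n} d. For n = 116, divisors are [1, 2, 4, 29, 58, 116]; summing: σ(116) = 210.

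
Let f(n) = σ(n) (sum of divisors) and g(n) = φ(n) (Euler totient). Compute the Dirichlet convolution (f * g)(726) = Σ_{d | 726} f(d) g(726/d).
(σ * φ)(726) = 8712

Divisors of 726: [1, 2, 3, 6, 11, 22, 33, 66, 121, 242, 363, 726]. For each d | 726:
  d = 1: σ(1) · φ(726/1) = 1 · 220 = 220
  d = 2: σ(2) · φ(726/2) = 3 · 220 = 660
  d = 3: σ(3) · φ(726/3) = 4 · 110 = 440
  d = 6: σ(6) · φ(726/6) = 12 · 110 = 1320
  d = 11: σ(11) · φ(726/11) = 12 · 20 = 240
  d = 22: σ(22) · φ(726/22) = 36 · 20 = 720
  d = 33: σ(33) · φ(726/33) = 48 · 10 = 480
  d = 66: σ(66) · φ(726/66) = 144 · 10 = 1440
  d = 121: σ(121) · φ(726/121) = 133 · 2 = 266
  d = 242: σ(242) · φ(726/242) = 399 · 2 = 798
  d = 363: σ(363) · φ(726/363) = 532 · 1 = 532
  d = 726: σ(726) · φ(726/726) = 1596 · 1 = 1596
Summing: (σ * φ)(726) = 220 + 660 + 440 + 1320 + 240 + 720 + 480 + 1440 + 266 + 798 + 532 + 1596 = 8712.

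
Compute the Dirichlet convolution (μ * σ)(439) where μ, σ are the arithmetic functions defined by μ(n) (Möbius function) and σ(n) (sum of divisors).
(μ * σ)(439) = 439

Divisors of 439: [1, 439]. For each d | 439:
  d = 1: μ(1) · σ(439/1) = 1 · 440 = 440
  d = 439: μ(439) · σ(439/439) = -1 · 1 = -1
Summing: (μ * σ)(439) = 440 + -1 = 439.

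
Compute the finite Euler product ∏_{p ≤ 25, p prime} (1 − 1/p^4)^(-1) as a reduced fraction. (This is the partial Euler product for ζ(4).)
∏ = 179711034607426083154393/166042662475294310400000

The primes p ≤ 25 are [2, 3, 5, 7, 11, 13, 17, 19, 23]. For each prime, (1 − 1/p^4)^(-1) = p^4 / (p^4 − 1). The product is (1 − 1/2^4)^(-1), (1 − 1/3^4)^(-1), (1 − 1/5^4)^(-1), (1 − 1/7^4)^(-1), (1 − 1/11^4)^(-1), (1 − 1/13^4)^(-1), (1 − 1/17^4)^(-1), (1 − 1/19^4)^(-1), (1 − 1/23^4)^(-1) = ∏ p^4 / (p^4 − 1) = 179711034607426083154393/166042662475294310400000.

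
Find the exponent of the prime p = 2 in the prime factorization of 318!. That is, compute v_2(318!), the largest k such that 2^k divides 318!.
v_2(318!) = 312

Legendre's formula: v_p(n!) = Σ_{k ≥ 1} ⌊n / p^k⌋. For p = 2, n = 318, the terms are:
  ⌊318/2^1⌋ = ⌊318/2⌋ = 159
  ⌊318/2^2⌋ = ⌊318/4⌋ = 79
  ⌊318/2^3⌋ = ⌊318/8⌋ = 39
  ⌊318/2^4⌋ = ⌊318/16⌋ = 19
  ⌊318/2^5⌋ = ⌊318/32⌋ = 9
  ⌊318/2^6⌋ = ⌊318/64⌋ = 4
  ⌊318/2^7⌋ = ⌊318/128⌋ = 2
  ⌊318/2^8⌋ = ⌊318/256⌋ = 1
(the next term ⌊318/2^9⌋ = 0, terminating the sum). Summing: v_2(318!) = 159 + 79 + 39 + 19 + 9 + 4 + 2 + 1 = 312.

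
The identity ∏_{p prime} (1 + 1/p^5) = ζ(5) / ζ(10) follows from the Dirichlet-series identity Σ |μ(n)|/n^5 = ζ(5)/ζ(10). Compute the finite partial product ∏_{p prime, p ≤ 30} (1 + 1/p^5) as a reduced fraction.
∏ = 2143075389528162713968986788334938112/2068810478153744602820429018632510465

The primes p ≤ 30 are [2, 3, 5, 7, 11, 13, 17, 19, 23, 29]. For each, (1 + 1/p^5) = (p^5 + 1)/p^5. Multiplying these fractions over p ∈ [2, 3, 5, 7, 11, 13, 17, 19, 23, 29] gives 2143075389528162713968986788334938112/2068810478153744602820429018632510465. (In the limit P → ∞ this tends to ζ(5)/ζ(10).)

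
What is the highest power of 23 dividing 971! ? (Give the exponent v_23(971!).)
v_23(971!) = 43

Legendre's formula: v_p(n!) = Σ_{k ≥ 1} ⌊n / p^k⌋. For p = 23, n = 971, the terms are:
  ⌊971/23^1⌋ = ⌊971/23⌋ = 42
  ⌊971/23^2⌋ = ⌊971/529⌋ = 1
(the next term ⌊971/23^3⌋ = 0, terminating the sum). Summing: v_23(971!) = 42 + 1 = 43.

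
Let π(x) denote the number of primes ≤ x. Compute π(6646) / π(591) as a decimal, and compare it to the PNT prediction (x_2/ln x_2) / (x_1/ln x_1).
π(6646)/π(591) = 856/107 ≈ 8.0000;  PNT prediction ≈ 8.1536.

π(591) = 107 and π(6646) = 856, so π(6646)/π(591) ≈ 8.0000. The PNT-predicted ratio is (6646/ln(6646)) / (591/ln(591)) ≈ 8.1536. The two agree to within a few percent, as expected.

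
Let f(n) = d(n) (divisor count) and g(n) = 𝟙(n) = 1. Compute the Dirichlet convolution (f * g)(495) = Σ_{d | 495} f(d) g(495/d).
(d * 𝟙)(495) = 54

Divisors of 495: [1, 3, 5, 9, 11, 15, 33, 45, 55, 99, 165, 495]. For each d | 495:
  d = 1: d(1) · 𝟙(495/1) = 1 · 1 = 1
  d = 3: d(3) · 𝟙(495/3) = 2 · 1 = 2
  d = 5: d(5) · 𝟙(495/5) = 2 · 1 = 2
  d = 9: d(9) · 𝟙(495/9) = 3 · 1 = 3
  d = 11: d(11) · 𝟙(495/11) = 2 · 1 = 2
  d = 15: d(15) · 𝟙(495/15) = 4 · 1 = 4
  d = 33: d(33) · 𝟙(495/33) = 4 · 1 = 4
  d = 45: d(45) · 𝟙(495/45) = 6 · 1 = 6
  d = 55: d(55) · 𝟙(495/55) = 4 · 1 = 4
  d = 99: d(99) · 𝟙(495/99) = 6 · 1 = 6
  d = 165: d(165) · 𝟙(495/165) = 8 · 1 = 8
  d = 495: d(495) · 𝟙(495/495) = 12 · 1 = 12
Summing: (d * 𝟙)(495) = 1 + 2 + 2 + 3 + 2 + 4 + 4 + 6 + 4 + 6 + 8 + 12 = 54.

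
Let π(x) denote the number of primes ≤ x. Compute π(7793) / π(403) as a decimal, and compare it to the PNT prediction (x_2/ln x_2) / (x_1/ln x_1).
π(7793)/π(403) = 987/79 ≈ 12.4937;  PNT prediction ≈ 12.9455.

π(403) = 79 and π(7793) = 987, so π(7793)/π(403) ≈ 12.4937. The PNT-predicted ratio is (7793/ln(7793)) / (403/ln(403)) ≈ 12.9455. The two agree to within a few percent, as expected.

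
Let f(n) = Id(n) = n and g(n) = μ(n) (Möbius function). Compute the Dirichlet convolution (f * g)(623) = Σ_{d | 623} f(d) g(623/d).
(Id * μ)(623) = 528

Divisors of 623: [1, 7, 89, 623]. For each d | 623:
  d = 1: Id(1) · μ(623/1) = 1 · 1 = 1
  d = 7: Id(7) · μ(623/7) = 7 · -1 = -7
  d = 89: Id(89) · μ(623/89) = 89 · -1 = -89
  d = 623: Id(623) · μ(623/623) = 623 · 1 = 623
Summing: (Id * μ)(623) = 1 + -7 + -89 + 623 = 528.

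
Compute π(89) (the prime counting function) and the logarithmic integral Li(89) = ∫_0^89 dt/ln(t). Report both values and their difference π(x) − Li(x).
π(89) = 24;  Li(89) ≈ 27.71;  π(x) − Li(x) ≈ -3.71.

Direct count of primes ≤ 89 gives π(89) = 24. Numerical evaluation of the logarithmic integral gives Li(89) ≈ 27.71. The difference π(x) − Li(x) ≈ -3.71 is typically negative for small/moderate x (Li(x) overestimates), though Littlewood's theorem shows this sign changes infinitely often.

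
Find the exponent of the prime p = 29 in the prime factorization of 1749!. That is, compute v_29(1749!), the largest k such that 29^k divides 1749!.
v_29(1749!) = 62

Legendre's formula: v_p(n!) = Σ_{k ≥ 1} ⌊n / p^k⌋. For p = 29, n = 1749, the terms are:
  ⌊1749/29^1⌋ = ⌊1749/29⌋ = 60
  ⌊1749/29^2⌋ = ⌊1749/841⌋ = 2
(the next term ⌊1749/29^3⌋ = 0, terminating the sum). Summing: v_29(1749!) = 60 + 2 = 62.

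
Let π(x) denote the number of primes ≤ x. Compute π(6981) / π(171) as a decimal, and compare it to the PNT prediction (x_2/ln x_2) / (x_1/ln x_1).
π(6981)/π(171) = 897/39 ≈ 23.0000;  PNT prediction ≈ 23.7157.

π(171) = 39 and π(6981) = 897, so π(6981)/π(171) ≈ 23.0000. The PNT-predicted ratio is (6981/ln(6981)) / (171/ln(171)) ≈ 23.7157. The two agree to within a few percent, as expected.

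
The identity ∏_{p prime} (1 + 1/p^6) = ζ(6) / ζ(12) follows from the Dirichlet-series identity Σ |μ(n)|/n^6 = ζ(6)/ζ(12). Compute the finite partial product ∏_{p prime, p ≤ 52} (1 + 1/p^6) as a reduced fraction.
∏ = 862155056480201047883460386910418315829132841121015872043175453729006428800800000/847666095717512475523225986389496867701830685289319692004055511811488189213173229

The primes p ≤ 52 are [2, 3, 5, 7, 11, 13, 17, 19, 23, 29, 31, 37, 41, 43, 47]. For each, (1 + 1/p^6) = (p^6 + 1)/p^6. Multiplying these fractions over p ∈ [2, 3, 5, 7, 11, 13, 17, 19, 23, 29, 31, 37, 41, 43, 47] gives 862155056480201047883460386910418315829132841121015872043175453729006428800800000/847666095717512475523225986389496867701830685289319692004055511811488189213173229. (In the limit P → ∞ this tends to ζ(6)/ζ(12).)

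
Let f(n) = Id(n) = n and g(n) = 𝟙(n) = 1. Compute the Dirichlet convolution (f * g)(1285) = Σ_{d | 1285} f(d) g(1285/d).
(Id * 𝟙)(1285) = 1548

Divisors of 1285: [1, 5, 257, 1285]. For each d | 1285:
  d = 1: Id(1) · 𝟙(1285/1) = 1 · 1 = 1
  d = 5: Id(5) · 𝟙(1285/5) = 5 · 1 = 5
  d = 257: Id(257) · 𝟙(1285/257) = 257 · 1 = 257
  d = 1285: Id(1285) · 𝟙(1285/1285) = 1285 · 1 = 1285
Summing: (Id * 𝟙)(1285) = 1 + 5 + 257 + 1285 = 1548.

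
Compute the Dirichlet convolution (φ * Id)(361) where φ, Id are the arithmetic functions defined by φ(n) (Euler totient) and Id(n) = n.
(φ * Id)(361) = 1045

Divisors of 361: [1, 19, 361]. For each d | 361:
  d = 1: φ(1) · Id(361/1) = 1 · 361 = 361
  d = 19: φ(19) · Id(361/19) = 18 · 19 = 342
  d = 361: φ(361) · Id(361/361) = 342 · 1 = 342
Summing: (φ * Id)(361) = 361 + 342 + 342 = 1045.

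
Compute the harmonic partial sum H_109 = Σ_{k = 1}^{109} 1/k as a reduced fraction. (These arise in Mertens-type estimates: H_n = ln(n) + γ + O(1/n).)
H_109 = 8921300974621008344560891131674592385138744074343/1691837260754386654006214227002266112914383247040

Direct summation: H_109 = 1 + 1/2 + ... + 1/109. The least common denominator is lcm(1, ..., 109) = 8459186303771933270031071135011330564571916235200; over this denominator the numerator is 8459186303771933270031071135011330564571916235200 + 4229593151885966635015535567505665282285958117600 + 2819728767923977756677023711670443521523972078400 + 2114796575942983317507767783752832641142979058800 + 1691837260754386654006214227002266112914383247040 + 1409864383961988878338511855835221760761986039200 + 1208455186253133324290153019287332937795988033600 + 1057398287971491658753883891876416320571489529400 + 939909589307992585559007903890147840507990692800 + 845918630377193327003107113501133056457191623520 + 769016936706539388184642830455575505870174203200 + 704932191980994439169255927917610880380993019600 + 650706638751687174617774702693179274197839710400 + 604227593126566662145076509643666468897994016800 + 563945753584795551335404742334088704304794415680 + 528699143985745829376941945938208160285744764700 + 497599194339525486472415949118313562621877425600 + 469954794653996292779503951945073920253995346400 + 445220331777470172106898480790070029714311380800 + 422959315188596663501553556750566528228595811760 + 402818395417711108096717673095777645931996011200 + 384508468353269694092321415227787752935087101600 + 367790708859649272610046571087449154981387662400 + 352466095990497219584627963958805440190496509800 + 338367452150877330801242845400453222582876649408 + 325353319375843587308887351346589637098919855200 + 313303196435997528519669301296715946835996897600 + 302113796563283331072538254821833234448997008400 + 291696079440411492070036935690045881536962628800 + 281972876792397775667702371167044352152397207840 + 272876977541030105484873262419720340792642459200 + 264349571992872914688470972969104080142872382350 + 256338978902179796061547610151858501956724734400 + 248799597169762743236207974559156781310938712800 + 241691037250626664858030603857466587559197606720 + 234977397326998146389751975972536960126997673200 + 228626656858700899190028949594900826069511249600 + 222610165888735086053449240395035014857155690400 + 216902212917229058205924900897726424732613236800 + 211479657594298331750776778375283264114297905880 + 206321617165169104147099295975886111331022347200 + 201409197708855554048358836547888822965998005600 + 196725262878417052791420258953751873594695726400 + 192254234176634847046160707613893876467543550800 + 187981917861598517111801580778029568101598138560 + 183895354429824636305023285543724577490693831200 + 179982687314296452553852577340666607756849281600 + 176233047995248609792313981979402720095248254900 + 172636455179019046327164717041047562542284004800 + 169183726075438665400621422700226611291438324704 + 165866398113175162157471983039437854207292475200 + 162676659687921793654443675673294818549459927600 + 159607288750413835283605115754930765369281438400 + 156651598217998764259834650648357973417998448800 + 153803387341307877636928566091115101174034840640 + 151056898281641665536269127410916617224498504200 + 148406777259156724035632826930023343238103793600 + 145848039720205746035018467845022940768481314400 + 143376039046981919831035103983242890924947732800 + 140986438396198887833851185583522176076198603920 + 138675185307736610984115920246087386304457643200 + 136438488770515052742436631209860170396321229600 + 134272798472570369365572557698592548643998670400 + 132174785996436457344235486484552040071436191175 + 130141327750337434923554940538635854839567942080 + 128169489451089898030773805075929250978362367200 + 126256511996596018955687628880766127829431585600 + 124399798584881371618103987279578390655469356400 + 122596902953216424203348857029149718327129220800 + 120845518625313332429015301928733293779598803360 + 119143469067210327746916494859314514993970651200 + 117488698663499073194875987986268480063498836600 + 115879264435231962603165358013853843350300222400 + 114313328429350449595014474797450413034755624800 + 112789150716959110267080948466817740860958883136 + 111305082944367543026724620197517507428577845200 + 109859562386648484026377547207939357981453457600 + 108451106458614529102962450448863212366306618400 + 107078307642682699620646470063434564108505268800 + 105739828797149165875388389187641632057148952940 + 104434398811999176173223100432238648945332299200 + 103160808582584552073549647987943055665511173600 + 101917907274360641807603266686883500777974894400 + 100704598854427777024179418273944411482999002800 + 99519838867905097294483189823662712524375485120 + 98362631439208526395710129476875936797347863200 + 97232026480137164023345645230015293845654209600 + 96127117088317423523080353806946938233771775400 + 95047037121032958090236754325970006343504676800 + 93990958930799258555900790389014784050799069280 + 92958091250241024945396386099025610599691387200 + 91947677214912318152511642771862288745346915600 + 90958992513676701828291087473240113597547486400 + 89991343657148226276926288670333303878424640800 + 89044066355494034421379696158014005942862276160 + 88116523997624304896156990989701360047624127450 + 87208106224452920309598671494962170768782641600 + 86318227589509523163582358520523781271142002400 + 85446326300726598687182536717286167318908244800 + 84591863037719332700310711350113305645719162352 + 83754319839326071980505654802092381827444715200 + 82933199056587581078735991519718927103646237600 + 82128022366717798738165739174867287034678798400 + 81338329843960896827221837836647409274729963800 + 80563679083542221619343534619155529186399202240 + 79803644375206917641802557877465382684640719200 + 79057815923102180093748328364591874435251553600 + 78325799108999382129917325324178986708999224400 + 77607213796072782293863037935883766647448772800 = 44606504873105041722804455658372961925693720371715, so H_109 = 44606504873105041722804455658372961925693720371715/8459186303771933270031071135011330564571916235200; reducing by gcd(44606504873105041722804455658372961925693720371715, 8459186303771933270031071135011330564571916235200) = 5 gives 8921300974621008344560891131674592385138744074343/1691837260754386654006214227002266112914383247040 ≈ 5.27314. (The PNT-adjacent estimate ln(109) + γ ≈ 5.26856 matches within O(1/n).)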